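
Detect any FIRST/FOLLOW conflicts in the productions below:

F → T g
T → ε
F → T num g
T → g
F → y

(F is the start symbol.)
Yes. T → g with FOLLOW(T) on { 'g' }

A FIRST/FOLLOW conflict occurs when a non-terminal N has a nullable alternative N → β (β ⇒* ε) and another alternative N → α with FIRST(α) ∩ FOLLOW(N) ≠ ∅: on such a lookahead the parser cannot decide between expanding α and letting N vanish via β.

Nullable non-terminals: T.

T: nullable alternative(s) T → ε; FOLLOW(T) = { 'g', 'num' }
  T → ε: FIRST \ {ε} = { } — this is the only nullable alternative, skip
  T → g: FIRST \ {ε} = { 'g' } — overlaps FOLLOW(T) on { 'g' }: CONFLICT

F has no nullable alternative, so no FIRST/FOLLOW check is needed there.

So the grammar has 1 FIRST/FOLLOW conflict (marked CONFLICT above).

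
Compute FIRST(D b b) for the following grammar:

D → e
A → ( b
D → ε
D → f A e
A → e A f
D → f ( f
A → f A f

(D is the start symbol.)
FIRST sets of the non-terminals involved (from the grammar, by fixed-point iteration):
  FIRST(D) = { 'e', 'f', ε }

To compute FIRST(D b b), process the symbols left to right:
Symbol D is a non-terminal. Add FIRST(D) \ {ε} = { 'e', 'f' }
D is nullable (ε ∈ FIRST(D)), continue to the next symbol.
Symbol b is a terminal. Add 'b' and stop.
FIRST(D b b) = { 'b', 'e', 'f' }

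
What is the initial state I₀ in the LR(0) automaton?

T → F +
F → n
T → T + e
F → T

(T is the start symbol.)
First, augment the grammar with T' → T
I₀ = CLOSURE({ [T' → . T] }):
  [T' → . T] has the dot before T: add [T → . F +], [T → . T + e]
  [T → . F +] has the dot before F: add [F → . n], [F → . T]
No further items can be added.

I₀ = { [F → . T], [F → . n], [T → . F +], [T → . T + e], [T' → . T] }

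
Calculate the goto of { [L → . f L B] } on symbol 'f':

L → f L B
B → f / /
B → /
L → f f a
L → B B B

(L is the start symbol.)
GOTO(I, 'f') = CLOSURE({ [A → αX.β] : [A → α.Xβ] ∈ I, X = 'f' })

Items with dot before 'f', with the dot advanced:
  [L → . f L B] → [L → f . L B]
Closure of the advanced items:
  [L → f . L B] has the dot before L: add [L → . f L B], [L → . f f a], [L → . B B B]
  [L → . B B B] has the dot before B: add [B → . f / /], [B → . /]

GOTO = { [B → . /], [B → . f / /], [L → . B B B], [L → . f L B], [L → . f f a], [L → f . L B] }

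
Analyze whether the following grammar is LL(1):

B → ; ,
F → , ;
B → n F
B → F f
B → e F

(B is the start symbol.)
A grammar is LL(1) if for each non-terminal N with multiple productions, the predict sets of those productions are pairwise disjoint, where PREDICT(N → α) = (FIRST(α) \ {ε}) ∪ (FOLLOW(N) if α ⇒* ε).

Relevant sets:
  FIRST(F) = { ',' }

For B:
  PREDICT(B → ';' ',') = { ';' }
  PREDICT(B → n F) = { 'n' }
  PREDICT(B → F f) = { ',' }
  PREDICT(B → e F) = { 'e' }
F has a single production, so nothing to check there.

All predict sets are disjoint. The grammar IS LL(1).

Answer: Yes, the grammar is LL(1).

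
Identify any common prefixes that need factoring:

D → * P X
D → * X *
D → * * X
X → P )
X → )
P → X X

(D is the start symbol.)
Yes, D has productions with common prefix '*'

Left-factoring is needed when two productions for the same non-terminal
share a common prefix on the right-hand side.

Productions for D:
  D → * P X
  D → * X *
  D → * * X
Productions for X:
  X → P )
  X → )

Found common prefix '*' in productions for D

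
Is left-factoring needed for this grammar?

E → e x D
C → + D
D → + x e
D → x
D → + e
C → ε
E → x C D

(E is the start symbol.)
Yes, D has productions with common prefix '+'

Left-factoring is needed when two productions for the same non-terminal
share a common prefix on the right-hand side.

Productions for E:
  E → e x D
  E → x C D
Productions for C:
  C → + D
  C → ε
Productions for D:
  D → + x e
  D → x
  D → + e

Found common prefix '+' in productions for D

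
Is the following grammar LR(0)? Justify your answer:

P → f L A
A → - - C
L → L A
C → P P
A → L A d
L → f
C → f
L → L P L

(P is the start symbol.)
Augment with P' → P and build the canonical LR(0) collection (I0 = CLOSURE({[P' → . P]}), then GOTO on every symbol after a dot until no new states appear). It has 19 states:
  I0: { [P → . f L A], [P' → . P] }  — shift
  I1: { [P' → P .] }  — accept
  I2: { [L → . L A], [L → . L P L], [L → . f], [P → f . L A] }  — shift
  I3: { [A → . - - C], [A → . L A d], [L → . L A], [L → . L P L], [L → . f], [L → L . A], [L → L . P L], [P → . f L A], [P → f L . A] }  — shift
  I4: { [L → f .] }  — reduce
  I5: { [A → - . - C] }  — shift
  I6: { [L → L A .], [P → f L A .] }  — 2 reduces
  I7: { [A → . - - C], [A → . L A d], [A → L . A d], [L → . L A], [L → . L P L], [L → . f], [L → L . A], [L → L . P L], [P → . f L A] }  — shift
  I8: { [L → . L A], [L → . L P L], [L → . f], [L → L P . L] }  — shift
  I9: { [L → . L A], [L → . L P L], [L → . f], [L → f .], [P → f . L A] }  — shift, reduce
  I10: { [A → . - - C], [A → . L A d], [L → . L A], [L → . L P L], [L → . f], [L → L . A], [L → L . P L], [L → L P L .], [P → . f L A] }  — shift, reduce
  I11: { [L → L A .] }  — reduce
  I12: { [A → L A . d], [L → L A .] }  — shift, reduce
  I13: { [A → L A d .] }  — reduce
  I14: { [A → - - . C], [C → . P P], [C → . f], [P → . f L A] }  — shift
  I15: { [A → - - C .] }  — reduce
  I16: { [C → P . P], [P → . f L A] }  — shift
  I17: { [C → f .], [L → . L A], [L → . L P L], [L → . f], [P → f . L A] }  — shift, reduce
  I18: { [C → P P .] }  — reduce

Conflict in state I6:
  Reduce-reduce conflict: [L → L A .] and [P → f L A .]
So the grammar is NOT LR(0).

Answer: No. Reduce-reduce conflict: [L → L A .] and [P → f L A .]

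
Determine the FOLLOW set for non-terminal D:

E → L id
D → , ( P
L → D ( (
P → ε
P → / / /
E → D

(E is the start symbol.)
To compute FOLLOW(D), find every occurrence of D on a right-hand side N → α D β: add FIRST(β) \ {ε}, and if β is empty or nullable also add FOLLOW(N). Iterate to a fixed point.

In L → D ( (: D is followed by '(' '(', add FIRST('(' '(') \ {ε} = { '(' }
In E → D: D is at the end, add FOLLOW(E)

The FOLLOW sets referred to above (computed the same way, to a fixed point):
  FOLLOW(E) = { $ }

Taking the union: FOLLOW(D) = { $, '(' }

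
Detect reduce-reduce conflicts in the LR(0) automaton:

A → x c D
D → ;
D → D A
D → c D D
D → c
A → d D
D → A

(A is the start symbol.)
Augment with A' → A and build the canonical LR(0) collection (I0 = CLOSURE({[A' → . A]}), then GOTO on every symbol after a dot until no new states appear). It has 14 states:
  I0: { [A → . d D], [A → . x c D], [A' → . A] }  — shift
  I1: { [A' → A .] }  — accept
  I2: { [A → . d D], [A → . x c D], [A → d . D], [D → . ;], [D → . A], [D → . D A], [D → . c D D], [D → . c] }  — shift
  I3: { [A → x . c D] }  — shift
  I4: { [A → . d D], [A → . x c D], [A → x c . D], [D → . ;], [D → . A], [D → . D A], [D → . c D D], [D → . c] }  — shift
  I5: { [D → ; .] }  — reduce
  I6: { [D → A .] }  — reduce
  I7: { [A → . d D], [A → . x c D], [A → x c D .], [D → D . A] }  — shift, reduce
  I8: { [A → . d D], [A → . x c D], [D → . ;], [D → . A], [D → . D A], [D → . c D D], [D → . c], [D → c . D D], [D → c .] }  — shift, reduce
  I9: { [A → . d D], [A → . x c D], [D → . ;], [D → . A], [D → . D A], [D → . c D D], [D → . c], [D → D . A], [D → c D . D] }  — shift
  I10: { [D → A .], [D → D A .] }  — 2 reduces
  I11: { [A → . d D], [A → . x c D], [D → D . A], [D → c D D .] }  — shift, reduce
  I12: { [D → D A .] }  — reduce
  I13: { [A → . d D], [A → . x c D], [A → d D .], [D → D . A] }  — shift, reduce

I10 contains complete items [D → A .], [D → D A .] — reduce-reduce conflict.

Answer: Yes — I10: [D → A .] vs [D → D A .]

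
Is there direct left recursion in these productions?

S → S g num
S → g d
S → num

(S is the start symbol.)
Direct left recursion occurs when N → N α for some non-terminal N (the right-hand side begins with the left-hand side itself).

S → S g num: LEFT RECURSIVE (starts with S)
S → g d: starts with g
S → num: starts with num

The grammar has direct left recursion on: S.

Answer: Yes, S is left-recursive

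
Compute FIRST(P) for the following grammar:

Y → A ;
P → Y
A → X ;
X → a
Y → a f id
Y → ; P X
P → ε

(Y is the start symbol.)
{ ';', 'a', ε }

FIRST sets of the other non-terminals involved (by the same procedure, iterated to a fixed point):
  FIRST(Y) = { ';', 'a' }

From P → Y:
  - Y is a non-terminal: add FIRST(Y) \ {ε} = { ';', 'a' }
    Y is not nullable, so stop
From P → ε:
  - ε-production, so ε ∈ FIRST(P)

Collecting: FIRST(P) = { ';', 'a', ε }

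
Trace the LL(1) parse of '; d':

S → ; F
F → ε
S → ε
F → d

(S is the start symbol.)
Stack is shown with the top on the left.

Stack  Input  Action
--------------------
S $    ; d $  output S → ; F
; F $  ; d $  match ';'
F $    d $    output F → d
d $    d $    match 'd'
$      $      accept

The string is accepted.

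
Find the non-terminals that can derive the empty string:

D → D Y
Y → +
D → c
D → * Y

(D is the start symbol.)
A non-terminal is nullable if it can derive ε (the empty string): either it has an ε-production, or it has a production whose right-hand side consists entirely of nullable non-terminals.

There are no ε-productions, so no non-terminal can derive ε.
No non-terminals are nullable.

Answer: None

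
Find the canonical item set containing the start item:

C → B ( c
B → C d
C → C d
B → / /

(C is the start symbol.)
{ [B → . / /], [B → . C d], [C → . B ( c], [C → . C d], [C' → . C] }

First, augment the grammar with C' → C
I₀ = CLOSURE({ [C' → . C] }):
  [C' → . C] has the dot before C: add [C → . B ( c], [C → . C d]
  [C → . B ( c] has the dot before B: add [B → . C d], [B → . / /]
No further items can be added.

I₀ = { [B → . / /], [B → . C d], [C → . B ( c], [C → . C d], [C' → . C] }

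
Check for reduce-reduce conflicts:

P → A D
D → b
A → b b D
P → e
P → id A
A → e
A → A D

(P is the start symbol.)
Yes — I4: [A → e .] vs [P → e .]; I12: [A → A D .] vs [P → A D .]

A reduce-reduce conflict occurs when an LR(0) state has two complete items [A → α .] and [B → β .] — both call for a reduction, and with no lookahead the parser cannot choose between them.

Augment with P' → P and build the canonical LR(0) collection (I0 = CLOSURE({[P' → . P]}), then GOTO on every symbol after a dot until no new states appear). It has 13 states:
  I0: { [A → . A D], [A → . b b D], [A → . e], [P → . A D], [P → . e], [P → . id A], [P' → . P] }  — shift
  I1: { [A → A . D], [D → . b], [P → A . D] }  — shift
  I2: { [P' → P .] }  — accept
  I3: { [A → b . b D] }  — shift
  I4: { [A → e .], [P → e .] }  — 2 reduces
  I5: { [A → . A D], [A → . b b D], [A → . e], [P → id . A] }  — shift
  I6: { [A → A . D], [D → . b], [P → id A .] }  — shift, reduce
  I7: { [A → e .] }  — reduce
  I8: { [A → A D .] }  — reduce
  I9: { [D → b .] }  — reduce
  I10: { [A → b b . D], [D → . b] }  — shift
  I11: { [A → b b D .] }  — reduce
  I12: { [A → A D .], [P → A D .] }  — 2 reduces

I4 contains complete items [A → e .], [P → e .] — reduce-reduce conflict.
I12 contains complete items [A → A D .], [P → A D .] — reduce-reduce conflict.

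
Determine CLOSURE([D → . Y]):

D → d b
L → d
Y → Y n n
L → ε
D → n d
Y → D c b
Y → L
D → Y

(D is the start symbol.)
Start with: [D → . Y]
  [D → . Y] has the dot before Y: add [Y → . Y n n], [Y → . D c b], [Y → . L]
  [Y → . D c b] has the dot before D: add [D → . d b], [D → . n d]
  [Y → . L] has the dot before L: add [L → . d], [L → .]
No further items can be added.

CLOSURE = { [D → . Y], [D → . d b], [D → . n d], [L → . d], [L → .], [Y → . D c b], [Y → . L], [Y → . Y n n] }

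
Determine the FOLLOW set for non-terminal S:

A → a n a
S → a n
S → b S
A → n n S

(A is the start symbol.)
In S → b S: S is at the end; this adds FOLLOW(S) to itself — nothing new
In A → n n S: S is at the end, add FOLLOW(A)

The FOLLOW sets referred to above (computed the same way, to a fixed point):
  FOLLOW(A) = { $ }

Taking the union: FOLLOW(S) = { $ }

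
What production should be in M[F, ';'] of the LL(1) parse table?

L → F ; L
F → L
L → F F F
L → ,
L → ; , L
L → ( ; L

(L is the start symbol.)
F → L

To find M[F, ';'], we find productions for F where ';' is in the predict set (PREDICT(N → α) = (FIRST(α) \ {ε}) ∪ (FOLLOW(N) if α ⇒* ε)).

Relevant sets:
  FIRST(L) = { '(', ',', ';' }

F → L: PREDICT = { '(', ',', ';' }
  ';' is in predict set, so this production goes in M[F, ';']

M[F, ';'] = F → L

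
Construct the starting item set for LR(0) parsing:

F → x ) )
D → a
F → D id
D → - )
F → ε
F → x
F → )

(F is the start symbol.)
First, augment the grammar with F' → F
I₀ = CLOSURE({ [F' → . F] }):
  [F' → . F] has the dot before F: add [F → . x ) )], [F → . D id], [F → .], [F → . x], [F → . )]
  [F → . D id] has the dot before D: add [D → . a], [D → . - )]
No further items can be added.

I₀ = { [D → . - )], [D → . a], [F → . )], [F → . D id], [F → . x ) )], [F → . x], [F → .], [F' → . F] }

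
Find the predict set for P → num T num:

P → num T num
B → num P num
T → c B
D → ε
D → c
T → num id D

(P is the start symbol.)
PREDICT(P → num T num) = (FIRST(RHS) \ {ε}) ∪ (FOLLOW(P) if ε ∈ FIRST(RHS), i.e. RHS ⇒* ε)
FIRST(num T num) = { 'num' }
ε ∉ FIRST(num T num), so FOLLOW(P) is not added.
PREDICT(P → num T num) = { 'num' }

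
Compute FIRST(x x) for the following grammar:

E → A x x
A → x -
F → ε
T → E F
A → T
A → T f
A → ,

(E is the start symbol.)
{ 'x' }

To compute FIRST(x x), process the symbols left to right:
Symbol x is a terminal. Add 'x' and stop.
FIRST(x x) = { 'x' }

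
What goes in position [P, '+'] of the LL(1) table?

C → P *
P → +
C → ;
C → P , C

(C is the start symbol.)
To find M[P, '+'], we find productions for P where '+' is in the predict set (PREDICT(N → α) = (FIRST(α) \ {ε}) ∪ (FOLLOW(N) if α ⇒* ε)).

P → +: PREDICT = { '+' }
  '+' is in predict set, so this production goes in M[P, '+']

M[P, '+'] = P → +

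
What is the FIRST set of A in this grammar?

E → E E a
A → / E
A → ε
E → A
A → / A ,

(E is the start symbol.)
From A → / E:
  - '/' is a terminal: add '/' and stop
From A → ε:
  - ε-production, so ε ∈ FIRST(A)
From A → / A ,:
  - '/' is a terminal: add '/' and stop

Collecting: FIRST(A) = { '/', ε }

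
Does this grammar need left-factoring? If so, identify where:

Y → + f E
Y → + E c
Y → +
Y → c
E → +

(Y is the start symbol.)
Left-factoring is needed when two productions for the same non-terminal
share a common prefix on the right-hand side.

Productions for Y:
  Y → + f E
  Y → + E c
  Y → +
  Y → c

Found common prefix '+' in productions for Y

Answer: Yes, Y has productions with common prefix '+'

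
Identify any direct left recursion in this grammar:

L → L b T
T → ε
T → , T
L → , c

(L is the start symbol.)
Yes, L is left-recursive

Direct left recursion occurs when N → N α for some non-terminal N (the right-hand side begins with the left-hand side itself).

L → L b T: LEFT RECURSIVE (starts with L)
T → ε: starts with ε
T → , T: starts with ','
L → , c: starts with ','

The grammar has direct left recursion on: L.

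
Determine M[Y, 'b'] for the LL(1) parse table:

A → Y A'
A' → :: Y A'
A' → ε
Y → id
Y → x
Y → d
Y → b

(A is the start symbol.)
Y → b

To find M[Y, 'b'], we find productions for Y where 'b' is in the predict set (PREDICT(N → α) = (FIRST(α) \ {ε}) ∪ (FOLLOW(N) if α ⇒* ε)).

Y → id: PREDICT = { 'id' }
Y → x: PREDICT = { 'x' }
Y → d: PREDICT = { 'd' }
Y → b: PREDICT = { 'b' }
  'b' is in predict set, so this production goes in M[Y, 'b']

M[Y, 'b'] = Y → b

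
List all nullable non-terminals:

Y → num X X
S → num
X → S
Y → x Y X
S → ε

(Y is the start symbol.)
ε-productions: S → ε
So S is immediately nullable.
X → S: every symbol on the right is nullable, so X is nullable too.
No further non-terminal can be added: every production for the remaining non-terminals contains a terminal or a non-nullable non-terminal.
Nullable = { 'S', 'X' }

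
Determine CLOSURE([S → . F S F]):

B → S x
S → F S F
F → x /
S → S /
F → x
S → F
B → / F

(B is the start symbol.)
{ [F → . x /], [F → . x], [S → . F S F] }

Start with: [S → . F S F]
  [S → . F S F] has the dot before F: add [F → . x /], [F → . x]
No further items can be added.

CLOSURE = { [F → . x /], [F → . x], [S → . F S F] }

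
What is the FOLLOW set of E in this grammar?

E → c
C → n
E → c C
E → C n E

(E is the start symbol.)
{ $ }

To compute FOLLOW(E), find every occurrence of E on a right-hand side N → α E β: add FIRST(β) \ {ε}, and if β is empty or nullable also add FOLLOW(N). Iterate to a fixed point.

E is the start symbol, so $ ∈ FOLLOW(E).
In E → C n E: E is at the end; this adds FOLLOW(E) to itself — nothing new

Taking the union: FOLLOW(E) = { $ }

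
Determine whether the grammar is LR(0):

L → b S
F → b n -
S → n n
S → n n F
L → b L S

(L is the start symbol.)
A grammar is LR(0) if no state in the canonical LR(0) collection has:
  - both a shift item (dot before a terminal) and a complete item (shift-reduce conflict), or
  - two or more complete items (reduce-reduce conflict; the accept item [L' → L .] counts as a complete item here).

Augment with L' → L and build the canonical LR(0) collection (I0 = CLOSURE({[L' → . L]}), then GOTO on every symbol after a dot until no new states appear). It has 12 states:
  I0: { [L → . b L S], [L → . b S], [L' → . L] }  — shift
  I1: { [L' → L .] }  — accept
  I2: { [L → . b L S], [L → . b S], [L → b . L S], [L → b . S], [S → . n n F], [S → . n n] }  — shift
  I3: { [L → b L . S], [S → . n n F], [S → . n n] }  — shift
  I4: { [L → b S .] }  — reduce
  I5: { [S → n . n F], [S → n . n] }  — shift
  I6: { [F → . b n -], [S → n n . F], [S → n n .] }  — shift, reduce
  I7: { [S → n n F .] }  — reduce
  I8: { [F → b . n -] }  — shift
  I9: { [F → b n . -] }  — shift
  I10: { [F → b n - .] }  — reduce
  I11: { [L → b L S .] }  — reduce

Conflict in state I6:
  Shift-reduce conflict between [S → n n .] and [F → . b n -]
So the grammar is NOT LR(0).

Answer: No. Shift-reduce conflict between [S → n n .] and [F → . b n -]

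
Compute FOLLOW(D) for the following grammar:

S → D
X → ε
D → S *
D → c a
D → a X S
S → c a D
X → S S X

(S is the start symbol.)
To compute FOLLOW(D), find every occurrence of D on a right-hand side N → α D β: add FIRST(β) \ {ε}, and if β is empty or nullable also add FOLLOW(N). Iterate to a fixed point.

In S → D: D is at the end, add FOLLOW(S)
In S → c a D: D is at the end, add FOLLOW(S)

The FOLLOW sets referred to above (computed the same way, to a fixed point):
  FOLLOW(S) = { $, '*', 'a', 'c' }

Taking the union: FOLLOW(D) = { $, '*', 'a', 'c' }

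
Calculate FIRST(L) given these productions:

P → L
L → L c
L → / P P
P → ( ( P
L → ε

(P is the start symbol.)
{ '/', 'c', ε }

To compute FIRST(L), examine every production with L on the left-hand side, reading each right-hand side left to right until a non-nullable symbol is reached.

From L → L c:
  - L is the symbol being defined: contributes nothing new
    L is nullable, so continue to the next symbol
  - c is a terminal: add 'c' and stop
From L → / P P:
  - '/' is a terminal: add '/' and stop
From L → ε:
  - ε-production, so ε ∈ FIRST(L)

Collecting: FIRST(L) = { '/', 'c', ε }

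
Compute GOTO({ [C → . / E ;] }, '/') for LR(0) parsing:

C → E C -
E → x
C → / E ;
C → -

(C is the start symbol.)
{ [C → / . E ;], [E → . x] }

GOTO(I, '/') = CLOSURE({ [A → αX.β] : [A → α.Xβ] ∈ I, X = '/' })

Items with dot before '/', with the dot advanced:
  [C → . / E ;] → [C → / . E ;]
Closure of the advanced items:
  [C → / . E ;] has the dot before E: add [E → . x]

GOTO = { [C → / . E ;], [E → . x] }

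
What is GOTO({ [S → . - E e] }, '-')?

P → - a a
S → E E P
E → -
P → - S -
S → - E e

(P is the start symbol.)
{ [E → . -], [S → - . E e] }

GOTO(I, '-') = CLOSURE({ [A → αX.β] : [A → α.Xβ] ∈ I, X = '-' })

Items with dot before '-', with the dot advanced:
  [S → . - E e] → [S → - . E e]
Closure of the advanced items:
  [S → - . E e] has the dot before E: add [E → . -]

GOTO = { [E → . -], [S → - . E e] }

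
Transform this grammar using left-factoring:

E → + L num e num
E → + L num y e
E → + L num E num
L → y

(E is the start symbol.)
Left-factoring transforms A → αβ₁ | αβ₂ into A → αA' and A' → β₁ | β₂
(α is the longest common prefix among the alternatives). Repeat until
no nonterminal has two alternatives with a common prefix.

Round 1: E has alternatives sharing prefix '+ L num'. Introduce E': E → + L num E'
  Add: E' → e num
  Add: E' → y e
  Add: E' → E num

No remaining common prefixes — done.

Resulting grammar:
E → + L num E'
E' → e num
E' → y e
E' → E num
L → y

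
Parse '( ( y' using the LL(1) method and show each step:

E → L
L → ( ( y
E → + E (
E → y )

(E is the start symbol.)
Stack is shown with the top on the left.

Stack    Input    Action
------------------------
E $      ( ( y $  output E → L
L $      ( ( y $  output L → ( ( y
( ( y $  ( ( y $  match '('
( y $    ( y $    match '('
y $      y $      match 'y'
$        $        accept

The string is accepted.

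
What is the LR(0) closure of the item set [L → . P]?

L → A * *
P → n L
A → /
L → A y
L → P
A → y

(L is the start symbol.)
To compute CLOSURE, for each item [A → α.Bβ] where B is a non-terminal, add [B → .γ] for all productions B → γ; repeat for the newly added items until nothing changes.

Start with: [L → . P]
  [L → . P] has the dot before P: add [P → . n L]
No further items can be added.

CLOSURE = { [L → . P], [P → . n L] }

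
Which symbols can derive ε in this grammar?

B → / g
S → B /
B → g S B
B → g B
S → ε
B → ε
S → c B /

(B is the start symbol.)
{ 'B', 'S' }

ε-productions: S → ε, B → ε
So S, B are immediately nullable.
Every non-terminal is now nullable.
Nullable = { 'B', 'S' }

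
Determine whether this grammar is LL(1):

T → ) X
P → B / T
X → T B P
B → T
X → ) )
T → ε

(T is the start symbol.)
A grammar is LL(1) if for each non-terminal N with multiple productions, the predict sets of those productions are pairwise disjoint, where PREDICT(N → α) = (FIRST(α) \ {ε}) ∪ (FOLLOW(N) if α ⇒* ε).

Relevant sets:
  FIRST(T) = { ')', ε }
  FIRST(B) = { ')', ε }
  FIRST(P) = { ')', '/' }
  FOLLOW(T) = { $, ')', '/' }

For T:
  PREDICT(T → ')' X) = { ')' }
  PREDICT(T → ε) = { $, ')', '/' }
For X:
  PREDICT(X → T B P) = { ')', '/' }
  PREDICT(X → ')' ')') = { ')' }
P, B have a single production, so nothing to check there.

Conflict found: Predict set conflict for T: { ')' }
The grammar is NOT LL(1).

Answer: No. Predict set conflict for T: { ')' }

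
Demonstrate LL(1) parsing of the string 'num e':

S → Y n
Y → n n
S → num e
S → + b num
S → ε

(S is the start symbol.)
Stack is shown with the top on the left.

Stack    Input    Action
------------------------
S $      num e $  output S → num e
num e $  num e $  match 'num'
e $      e $      match 'e'
$        $        accept

The string is accepted.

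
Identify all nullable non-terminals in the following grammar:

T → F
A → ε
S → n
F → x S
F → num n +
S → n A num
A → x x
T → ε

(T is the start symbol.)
{ 'A', 'T' }

ε-productions: A → ε, T → ε
So A, T are immediately nullable.
No further non-terminal can be added: every production for the remaining non-terminals contains a terminal or a non-nullable non-terminal.
Nullable = { 'A', 'T' }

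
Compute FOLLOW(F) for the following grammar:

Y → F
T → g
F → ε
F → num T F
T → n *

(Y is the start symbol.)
In Y → F: F is at the end, add FOLLOW(Y)
In F → num T F: F is at the end; this adds FOLLOW(F) to itself — nothing new

The FOLLOW sets referred to above (computed the same way, to a fixed point):
  FOLLOW(Y) = { $ }

Taking the union: FOLLOW(F) = { $ }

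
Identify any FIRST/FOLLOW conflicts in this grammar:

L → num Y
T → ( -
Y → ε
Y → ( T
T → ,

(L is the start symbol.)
No FIRST/FOLLOW conflicts.

Nullable non-terminals: Y.

Y: nullable alternative(s) Y → ε; FOLLOW(Y) = { $ }
  Y → ε: FIRST \ {ε} = { } — this is the only nullable alternative, skip
  Y → ( T: FIRST \ {ε} = { '(' } — disjoint from FOLLOW(Y)

L, T have no nullable alternative, so no FIRST/FOLLOW check is needed there.

No FIRST/FOLLOW conflicts found.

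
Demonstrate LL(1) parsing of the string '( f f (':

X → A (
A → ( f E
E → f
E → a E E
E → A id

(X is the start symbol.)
Stack is shown with the top on the left.

Stack      Input      Action
----------------------------
X $        ( f f ( $  output X → A (
A ( $      ( f f ( $  output A → ( f E
( f E ( $  ( f f ( $  match '('
f E ( $    f f ( $    match 'f'
E ( $      f ( $      output E → f
f ( $      f ( $      match 'f'
( $        ( $        match '('
$          $          accept

The string is accepted.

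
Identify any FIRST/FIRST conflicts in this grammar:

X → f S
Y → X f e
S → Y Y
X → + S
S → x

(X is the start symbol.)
No FIRST/FIRST conflicts.

A FIRST/FIRST conflict occurs when two productions N → α and N → β for the same non-terminal have FIRST(α) ∩ FIRST(β) ≠ ∅ (with ε ∈ FIRST of a nullable right-hand side, so two nullable alternatives also conflict).

FIRST sets of the non-terminals at (or reachable through a nullable prefix from) the front of some alternative:
  FIRST(Y) = { '+', 'f' }

Productions for X:
  X → f S: FIRST = { 'f' }
  X → + S: FIRST = { '+' }
Productions for S:
  S → Y Y: FIRST = { '+', 'f' }
  S → x: FIRST = { 'x' }
Y has only one production, so no FIRST/FIRST conflict is possible there.

All alternatives of each non-terminal have pairwise disjoint FIRST sets.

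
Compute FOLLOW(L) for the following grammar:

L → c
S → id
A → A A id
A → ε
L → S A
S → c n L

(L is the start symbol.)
L is the start symbol, so $ ∈ FOLLOW(L).
In S → c n L: L is at the end, add FOLLOW(S)

The FOLLOW sets referred to above (computed the same way, to a fixed point):
  FOLLOW(S) = { $, 'id' }

Taking the union: FOLLOW(L) = { $, 'id' }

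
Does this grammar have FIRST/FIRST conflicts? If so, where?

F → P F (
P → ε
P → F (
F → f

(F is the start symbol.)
Yes. F → P F '(' / F → f on { 'f' }

FIRST sets of the non-terminals at (or reachable through a nullable prefix from) the front of some alternative:
  FIRST(P) = { 'f', ε }
  FIRST(F) = { 'f' }

Productions for F:
  F → P F (: FIRST = { 'f' }
  F → f: FIRST = { 'f' }
Productions for P:
  P → ε: FIRST = { ε }
  P → F (: FIRST = { 'f' }

Conflict for F: F → P F ( and F → f
  Overlap: { 'f' }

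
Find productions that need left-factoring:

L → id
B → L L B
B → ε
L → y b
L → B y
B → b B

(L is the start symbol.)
Left-factoring is needed when two productions for the same non-terminal
share a common prefix on the right-hand side.

Productions for L:
  L → id
  L → y b
  L → B y
Productions for B:
  B → L L B
  B → ε
  B → b B

No common prefixes found.

Answer: No, left-factoring is not needed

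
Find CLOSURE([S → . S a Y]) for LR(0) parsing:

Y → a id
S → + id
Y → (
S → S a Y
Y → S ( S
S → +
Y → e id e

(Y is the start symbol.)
Start with: [S → . S a Y]
  [S → . S a Y] has the dot before S: add [S → . + id], [S → . +]
No further items can be added.

CLOSURE = { [S → . + id], [S → . +], [S → . S a Y] }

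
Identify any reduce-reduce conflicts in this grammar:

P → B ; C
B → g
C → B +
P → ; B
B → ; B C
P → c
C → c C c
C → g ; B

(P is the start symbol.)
A reduce-reduce conflict occurs when an LR(0) state has two complete items [A → α .] and [B → β .] — both call for a reduction, and with no lookahead the parser cannot choose between them.

Augment with P' → P and build the canonical LR(0) collection (I0 = CLOSURE({[P' → . P]}), then GOTO on every symbol after a dot until no new states appear). It has 20 states:
  I0: { [B → . ; B C], [B → . g], [P → . ; B], [P → . B ; C], [P → . c], [P' → . P] }  — shift
  I1: { [B → . ; B C], [B → . g], [B → ; . B C], [P → ; . B] }  — shift
  I2: { [P → B . ; C] }  — shift
  I3: { [P' → P .] }  — accept
  I4: { [P → c .] }  — reduce
  I5: { [B → g .] }  — reduce
  I6: { [B → . ; B C], [B → . g], [C → . B +], [C → . c C c], [C → . g ; B], [P → B ; . C] }  — shift
  I7: { [B → . ; B C], [B → . g], [B → ; . B C] }  — shift
  I8: { [C → B . +] }  — shift
  I9: { [P → B ; C .] }  — reduce
  I10: { [B → . ; B C], [B → . g], [C → . B +], [C → . c C c], [C → . g ; B], [C → c . C c] }  — shift
  I11: { [B → g .], [C → g . ; B] }  — shift, reduce
  I12: { [B → . ; B C], [B → . g], [C → g ; . B] }  — shift
  I13: { [C → g ; B .] }  — reduce
  I14: { [C → c C . c] }  — shift
  I15: { [C → c C c .] }  — reduce
  I16: { [C → B + .] }  — reduce
  I17: { [B → . ; B C], [B → . g], [B → ; B . C], [C → . B +], [C → . c C c], [C → . g ; B] }  — shift
  I18: { [B → ; B C .] }  — reduce
  I19: { [B → . ; B C], [B → . g], [B → ; B . C], [C → . B +], [C → . c C c], [C → . g ; B], [P → ; B .] }  — shift, reduce

No state contains more than one complete item.

Answer: No reduce-reduce conflicts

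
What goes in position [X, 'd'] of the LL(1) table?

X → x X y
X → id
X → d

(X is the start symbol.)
To find M[X, 'd'], we find productions for X where 'd' is in the predict set (PREDICT(N → α) = (FIRST(α) \ {ε}) ∪ (FOLLOW(N) if α ⇒* ε)).

X → x X y: PREDICT = { 'x' }
X → id: PREDICT = { 'id' }
X → d: PREDICT = { 'd' }
  'd' is in predict set, so this production goes in M[X, 'd']

M[X, 'd'] = X → d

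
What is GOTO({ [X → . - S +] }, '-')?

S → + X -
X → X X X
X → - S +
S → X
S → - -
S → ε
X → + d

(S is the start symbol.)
{ [S → . + X -], [S → . - -], [S → . X], [S → .], [X → - . S +], [X → . + d], [X → . - S +], [X → . X X X] }

GOTO(I, '-') = CLOSURE({ [A → αX.β] : [A → α.Xβ] ∈ I, X = '-' })

Items with dot before '-', with the dot advanced:
  [X → . - S +] → [X → - . S +]
Closure of the advanced items:
  [X → - . S +] has the dot before S: add [S → . + X -], [S → . X], [S → . - -], [S → .]
  [S → . X] has the dot before X: add [X → . X X X], [X → . - S +], [X → . + d]

GOTO = { [S → . + X -], [S → . - -], [S → . X], [S → .], [X → - . S +], [X → . + d], [X → . - S +], [X → . X X X] }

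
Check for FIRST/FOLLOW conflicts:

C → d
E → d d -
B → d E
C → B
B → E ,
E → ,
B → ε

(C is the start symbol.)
A FIRST/FOLLOW conflict occurs when a non-terminal N has a nullable alternative N → β (β ⇒* ε) and another alternative N → α with FIRST(α) ∩ FOLLOW(N) ≠ ∅: on such a lookahead the parser cannot decide between expanding α and letting N vanish via β.

Nullable non-terminals: B, C.
FIRST sets used below: FIRST(E) = { ',', 'd' }, FIRST(B) = { ',', 'd', ε }

B: nullable alternative(s) B → ε; FOLLOW(B) = { $ }
  B → d E: FIRST \ {ε} = { 'd' } — disjoint from FOLLOW(B)
  B → E ,: FIRST \ {ε} = { ',', 'd' } — disjoint from FOLLOW(B)
  B → ε: FIRST \ {ε} = { } — this is the only nullable alternative, skip

C: nullable alternative(s) C → B; FOLLOW(C) = { $ }
  C → d: FIRST \ {ε} = { 'd' } — disjoint from FOLLOW(C)
  C → B: FIRST \ {ε} = { ',', 'd' } — this is the only nullable alternative, skip

E has no nullable alternative, so no FIRST/FOLLOW check is needed there.

No FIRST/FOLLOW conflicts found.

Answer: No FIRST/FOLLOW conflicts.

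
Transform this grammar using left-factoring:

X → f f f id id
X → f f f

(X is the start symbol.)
X → f f f X'
X' → id id
X' → ε

Left-factoring transforms A → αβ₁ | αβ₂ into A → αA' and A' → β₁ | β₂
(α is the longest common prefix among the alternatives). Repeat until
no nonterminal has two alternatives with a common prefix.

Round 1: X has alternatives sharing prefix 'f f f'. Introduce X': X → f f f X'
  Add: X' → id id
  Add: X' → ε

No remaining common prefixes — done.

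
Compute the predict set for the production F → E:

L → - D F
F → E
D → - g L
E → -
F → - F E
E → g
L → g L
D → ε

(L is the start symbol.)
PREDICT(F → E) = (FIRST(RHS) \ {ε}) ∪ (FOLLOW(F) if ε ∈ FIRST(RHS), i.e. RHS ⇒* ε)
FIRST(E) = { '-', 'g' }
FIRST(E) = { '-', 'g' }
ε ∉ FIRST(E), so FOLLOW(F) is not added.
PREDICT(F → E) = { '-', 'g' }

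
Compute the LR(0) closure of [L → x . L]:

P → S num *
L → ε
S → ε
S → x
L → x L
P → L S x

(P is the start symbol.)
{ [L → . x L], [L → .], [L → x . L] }

To compute CLOSURE, for each item [A → α.Bβ] where B is a non-terminal, add [B → .γ] for all productions B → γ; repeat for the newly added items until nothing changes.

Start with: [L → x . L]
  [L → x . L] has the dot before L: add [L → .], [L → . x L]
No further items can be added.

CLOSURE = { [L → . x L], [L → .], [L → x . L] }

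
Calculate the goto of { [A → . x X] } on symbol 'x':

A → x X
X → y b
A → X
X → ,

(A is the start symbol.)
{ [A → x . X], [X → . ,], [X → . y b] }

GOTO(I, 'x') = CLOSURE({ [A → αX.β] : [A → α.Xβ] ∈ I, X = 'x' })

Items with dot before 'x', with the dot advanced:
  [A → . x X] → [A → x . X]
Closure of the advanced items:
  [A → x . X] has the dot before X: add [X → . y b], [X → . ,]

GOTO = { [A → x . X], [X → . ,], [X → . y b] }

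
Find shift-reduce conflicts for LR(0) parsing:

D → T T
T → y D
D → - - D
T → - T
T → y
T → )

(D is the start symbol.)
Yes — I5: [T → y .] vs [D → . - - D]; I12: [T → - T .] vs [T → . )]

A shift-reduce conflict occurs when an LR(0) state has both:
  - a complete (reduce) item [A → α .] (dot at the end), and
  - a shift item [B → β . c γ] (dot before a terminal).

Augment with D' → D and build the canonical LR(0) collection (I0 = CLOSURE({[D' → . D]}), then GOTO on every symbol after a dot until no new states appear). It has 13 states:
  I0: { [D → . - - D], [D → . T T], [D' → . D], [T → . )], [T → . - T], [T → . y D], [T → . y] }  — shift
  I1: { [T → ) .] }  — reduce
  I2: { [D → - . - D], [T → - . T], [T → . )], [T → . - T], [T → . y D], [T → . y] }  — shift
  I3: { [D' → D .] }  — accept
  I4: { [D → T . T], [T → . )], [T → . - T], [T → . y D], [T → . y] }  — shift
  I5: { [D → . - - D], [D → . T T], [T → . )], [T → . - T], [T → . y D], [T → . y], [T → y . D], [T → y .] }  — shift, reduce
  I6: { [T → y D .] }  — reduce
  I7: { [T → - . T], [T → . )], [T → . - T], [T → . y D], [T → . y] }  — shift
  I8: { [D → T T .] }  — reduce
  I9: { [T → - T .] }  — reduce
  I10: { [D → - - . D], [D → . - - D], [D → . T T], [T → - . T], [T → . )], [T → . - T], [T → . y D], [T → . y] }  — shift
  I11: { [D → - - D .] }  — reduce
  I12: { [D → T . T], [T → - T .], [T → . )], [T → . - T], [T → . y D], [T → . y] }  — shift, reduce

I5 contains reduce item [T → y .] and shift items [D → . - - D], [T → . )], [T → . - T], [T → . y], [T → . y D] — shift-reduce conflict.
I12 contains reduce item [T → - T .] and shift items [T → . )], [T → . - T], [T → . y], [T → . y D] — shift-reduce conflict.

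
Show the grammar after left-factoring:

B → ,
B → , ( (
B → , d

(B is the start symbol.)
B → , B'
B' → ε
B' → ( (
B' → d

Left-factoring transforms A → αβ₁ | αβ₂ into A → αA' and A' → β₁ | β₂
(α is the longest common prefix among the alternatives). Repeat until
no nonterminal has two alternatives with a common prefix.

Round 1: B has alternatives sharing prefix ','. Introduce B': B → , B'
  Add: B' → ε
  Add: B' → ( (
  Add: B' → d

No remaining common prefixes — done.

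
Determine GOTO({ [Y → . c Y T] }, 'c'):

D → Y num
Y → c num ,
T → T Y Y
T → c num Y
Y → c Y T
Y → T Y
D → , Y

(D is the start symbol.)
{ [T → . T Y Y], [T → . c num Y], [Y → . T Y], [Y → . c Y T], [Y → . c num ,], [Y → c . Y T] }

GOTO(I, 'c') = CLOSURE({ [A → αX.β] : [A → α.Xβ] ∈ I, X = 'c' })

Items with dot before 'c', with the dot advanced:
  [Y → . c Y T] → [Y → c . Y T]
Closure of the advanced items:
  [Y → c . Y T] has the dot before Y: add [Y → . c num ,], [Y → . c Y T], [Y → . T Y]
  [Y → . T Y] has the dot before T: add [T → . T Y Y], [T → . c num Y]

GOTO = { [T → . T Y Y], [T → . c num Y], [Y → . T Y], [Y → . c Y T], [Y → . c num ,], [Y → c . Y T] }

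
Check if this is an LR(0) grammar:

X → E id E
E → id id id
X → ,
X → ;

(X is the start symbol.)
A grammar is LR(0) if no state in the canonical LR(0) collection has:
  - both a shift item (dot before a terminal) and a complete item (shift-reduce conflict), or
  - two or more complete items (reduce-reduce conflict; the accept item [X' → X .] counts as a complete item here).

Augment with X' → X and build the canonical LR(0) collection (I0 = CLOSURE({[X' → . X]}), then GOTO on every symbol after a dot until no new states appear). It has 10 states:
  I0: { [E → . id id id], [X → . ,], [X → . ;], [X → . E id E], [X' → . X] }  — shift
  I1: { [X → , .] }  — reduce
  I2: { [X → ; .] }  — reduce
  I3: { [X → E . id E] }  — shift
  I4: { [X' → X .] }  — accept
  I5: { [E → id . id id] }  — shift
  I6: { [E → id id . id] }  — shift
  I7: { [E → id id id .] }  — reduce
  I8: { [E → . id id id], [X → E id . E] }  — shift
  I9: { [X → E id E .] }  — reduce

Every state is either a pure shift/goto state or contains exactly one complete item and nothing to shift — no conflicts. The grammar is LR(0).

Answer: Yes, the grammar is LR(0)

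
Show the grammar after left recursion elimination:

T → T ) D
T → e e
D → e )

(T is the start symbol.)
T is directly left-recursive. The standard transformation for
  A → A α₁ | ... | A α_m | β₁ | ... | β_n
is
  A  → β₁ A' | ... | β_n A'
  A' → α₁ A' | ... | α_m A' | ε

T → e e becomes T → e e T'
T → T ) D becomes T' → ) D T'
Add T' → ε

Productions for other non-terminals are unchanged:
  D → e )

Resulting grammar:
T → e e T'
T' → ) D T'
T' → ε
D → e )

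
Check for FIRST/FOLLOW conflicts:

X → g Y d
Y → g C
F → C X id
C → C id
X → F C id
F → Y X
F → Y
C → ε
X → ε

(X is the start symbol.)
Yes. X → F C id with FOLLOW(X) on { 'id' }; C → C id with FOLLOW(C) on { 'id' }

A FIRST/FOLLOW conflict occurs when a non-terminal N has a nullable alternative N → β (β ⇒* ε) and another alternative N → α with FIRST(α) ∩ FOLLOW(N) ≠ ∅: on such a lookahead the parser cannot decide between expanding α and letting N vanish via β.

Nullable non-terminals: C, X.
FIRST sets used below: FIRST(C) = { 'id', ε }, FIRST(F) = { 'g', 'id' }

C: nullable alternative(s) C → ε; FOLLOW(C) = { 'd', 'g', 'id' }
  C → C id: FIRST \ {ε} = { 'id' } — overlaps FOLLOW(C) on { 'id' }: CONFLICT
  C → ε: FIRST \ {ε} = { } — this is the only nullable alternative, skip

X: nullable alternative(s) X → ε; FOLLOW(X) = { $, 'id' }
  X → g Y d: FIRST \ {ε} = { 'g' } — disjoint from FOLLOW(X)
  X → F C id: FIRST \ {ε} = { 'g', 'id' } — overlaps FOLLOW(X) on { 'id' }: CONFLICT
  X → ε: FIRST \ {ε} = { } — this is the only nullable alternative, skip

F, Y have no nullable alternative, so no FIRST/FOLLOW check is needed there.

So the grammar has 2 FIRST/FOLLOW conflicts (marked CONFLICT above).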